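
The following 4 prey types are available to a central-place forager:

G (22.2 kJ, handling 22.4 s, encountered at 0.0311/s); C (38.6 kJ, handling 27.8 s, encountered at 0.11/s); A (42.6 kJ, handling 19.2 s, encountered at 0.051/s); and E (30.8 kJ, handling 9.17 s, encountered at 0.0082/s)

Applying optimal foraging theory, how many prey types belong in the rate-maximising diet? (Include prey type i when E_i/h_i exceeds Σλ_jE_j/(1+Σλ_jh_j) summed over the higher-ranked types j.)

3

Rank by E/h (kJ/s): E 3.36, A 2.22, C 1.39, G 0.991. Include each in turn until the next type's E/h falls below the running intake rate.
Rate on top 1: 0.2349. A: 2.22 > 0.2349 → include.
Rate on top 2: 1.18. C: 1.39 > 1.18 → include.
Rate on top 3: 1.305. G: 0.991 < 1.305 → exclude; stop.
Optimal diet: E, A, C — 3 of 4 types.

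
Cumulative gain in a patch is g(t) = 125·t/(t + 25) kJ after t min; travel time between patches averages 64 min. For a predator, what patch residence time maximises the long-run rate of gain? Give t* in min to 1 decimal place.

By the marginal value theorem, leave when the instantaneous gain rate g'(t) equals the habitat-wide average g(t)/(T + t).
g'(t) = 125·25/(t + 25)². Setting 125·25/(t+25)² = 125t/[(t+25)(64+t)] gives 25(64+t) = t(t+25), so t² = 25×64 = 1600.
t* = √1600 = 40 min.

40.0 min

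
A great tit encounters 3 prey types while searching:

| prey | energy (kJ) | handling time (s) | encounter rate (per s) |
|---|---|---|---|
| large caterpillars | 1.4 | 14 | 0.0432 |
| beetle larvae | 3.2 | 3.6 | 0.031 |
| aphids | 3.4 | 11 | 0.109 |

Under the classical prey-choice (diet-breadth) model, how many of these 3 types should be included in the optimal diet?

Profitabilities (E/h, kJ/s): beetle larvae 0.889, aphids 0.309, large caterpillars 0.1. Add prey in this order while the next type's profitability exceeds the intake rate on those already taken.
Rate on top 1: 0.08924. aphids: 0.309 > 0.08924 → include.
Rate on top 2: 0.2033. large caterpillars: 0.1 < 0.2033 → exclude; stop.
Optimal diet: beetle larvae, aphids — 2 of 3 types.

2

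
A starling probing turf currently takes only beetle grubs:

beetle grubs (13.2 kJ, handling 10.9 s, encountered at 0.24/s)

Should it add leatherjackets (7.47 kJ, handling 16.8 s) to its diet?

Current rate: (0.24×13.2)/(1 + 0.24×10.9) = 0.8761 kJ/s.
leatherjackets: E/h = 7.47/16.8 = 0.4446 kJ/s.
0.4446 < 0.8761, so adding leatherjackets would lower the average — exclude it.

No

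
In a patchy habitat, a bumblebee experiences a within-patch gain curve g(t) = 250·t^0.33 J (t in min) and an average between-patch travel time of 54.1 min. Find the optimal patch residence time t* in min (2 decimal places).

By the marginal value theorem, leave when the instantaneous gain rate g'(t) equals the habitat-wide average g(t)/(T + t).
g'(t) = 0.33·250·t^-0.67. Setting 0.33·250·t^-0.67 = 250·t^0.33/(54.1+t) gives 0.33(54.1+t) = t, so 0.67·t = 0.33×54.1.
t* = 0.33×54.1/0.67 = 26.65 min.

26.65 min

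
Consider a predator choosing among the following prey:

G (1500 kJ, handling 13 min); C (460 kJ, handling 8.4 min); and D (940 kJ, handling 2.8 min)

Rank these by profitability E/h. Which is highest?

D

In descending order of E/h:
D: 940/2.8 = 336 kJ/min
G: 1500/13 = 115 kJ/min
C: 460/8.4 = 54.8 kJ/min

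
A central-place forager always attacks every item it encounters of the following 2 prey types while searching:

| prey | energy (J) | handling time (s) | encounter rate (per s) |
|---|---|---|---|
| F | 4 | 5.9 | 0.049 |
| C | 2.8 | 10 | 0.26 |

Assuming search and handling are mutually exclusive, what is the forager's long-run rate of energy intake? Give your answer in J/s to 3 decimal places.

0.238 J/s

R = Σλ_iE_i / (1 + Σλ_ih_i)
Numerator: 0.049×4 + 0.26×2.8 = 0.924
Denominator: 1 + 0.049×5.9 + 0.26×10 = 3.889
R = 0.924/3.889 = 0.2376 J/s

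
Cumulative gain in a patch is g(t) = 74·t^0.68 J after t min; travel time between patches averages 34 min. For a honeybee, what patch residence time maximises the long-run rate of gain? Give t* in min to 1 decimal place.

By the marginal value theorem, leave when the instantaneous gain rate g'(t) equals the habitat-wide average g(t)/(T + t).
g'(t) = 0.68·74·t^-0.32. Setting 0.68·74·t^-0.32 = 74·t^0.68/(34+t) gives 0.68(34+t) = t, so 0.32·t = 0.68×34.
t* = 0.68×34/0.32 = 72.25 min.

72.3 min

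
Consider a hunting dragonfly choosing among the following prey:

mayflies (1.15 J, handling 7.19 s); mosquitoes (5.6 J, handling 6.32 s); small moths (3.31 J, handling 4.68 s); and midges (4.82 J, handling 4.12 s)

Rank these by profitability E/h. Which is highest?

midges

Profitability E/h (J/s): mayflies = 1.15/7.19 = 0.16, mosquitoes = 5.6/6.32 = 0.886, small moths = 3.31/4.68 = 0.707, midges = 4.82/4.12 = 1.17.
Ranked: midges > mosquitoes > small moths > mayflies.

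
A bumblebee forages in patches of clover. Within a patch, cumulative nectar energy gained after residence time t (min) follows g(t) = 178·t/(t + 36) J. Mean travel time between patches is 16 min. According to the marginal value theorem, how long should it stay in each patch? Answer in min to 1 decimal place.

By the marginal value theorem, leave when the instantaneous gain rate g'(t) equals the habitat-wide average g(t)/(T + t).
g'(t) = 178·36/(t + 36)². Setting 178·36/(t+36)² = 178t/[(t+36)(16+t)] gives 36(16+t) = t(t+36), so t² = 36×16 = 576.
t* = √576 = 24 min.

24.0 min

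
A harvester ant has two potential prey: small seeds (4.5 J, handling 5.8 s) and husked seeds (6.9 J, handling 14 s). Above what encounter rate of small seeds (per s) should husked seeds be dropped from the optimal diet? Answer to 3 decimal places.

The zero-one rule: include husked seeds iff E₂/h₂ > λE₁/(1+λh₁). Equality gives the switch point.
λE₁h₂ = E₂ + λE₂h₁ ⇒ λ = E₂/(E₁h₂ − E₂h₁) = 6.9/(63 − 40.02) = 0.3003 per s.

0.300 per s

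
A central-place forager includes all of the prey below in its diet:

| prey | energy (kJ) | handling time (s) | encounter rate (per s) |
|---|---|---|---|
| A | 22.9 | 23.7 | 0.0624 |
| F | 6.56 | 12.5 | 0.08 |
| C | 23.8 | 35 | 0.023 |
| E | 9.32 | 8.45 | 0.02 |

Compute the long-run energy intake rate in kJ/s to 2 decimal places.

0.60 kJ/s

R = Σλ_iE_i / (1 + Σλ_ih_i)
Numerator: 0.0624×22.9 + 0.08×6.56 + 0.023×23.8 + 0.02×9.32 = 2.688
Denominator: 1 + 0.0624×23.7 + 0.08×12.5 + 0.023×35 + 0.02×8.45 = 4.453
R = 2.688/4.453 = 0.6036 kJ/s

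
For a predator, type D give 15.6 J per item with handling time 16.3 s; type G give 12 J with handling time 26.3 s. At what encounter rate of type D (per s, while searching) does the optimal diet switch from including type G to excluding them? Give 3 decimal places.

0.056 per s

At the threshold, the rate on type D alone equals the profitability of type G: λ·15.6/(1 + λ·16.3) = 12/26.3 = 0.4563.
Rearranging, λ(15.6 − 0.4563×16.3) = 0.4563, so λ = 0.4563/8.163 = 0.0559 per s.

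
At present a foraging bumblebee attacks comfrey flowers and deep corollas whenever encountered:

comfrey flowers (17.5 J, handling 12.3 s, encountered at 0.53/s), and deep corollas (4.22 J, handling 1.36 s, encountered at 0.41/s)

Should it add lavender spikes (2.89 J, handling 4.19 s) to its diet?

Intake rate on the current diet: R = (0.53×17.5 + 0.41×4.22) / (1 + 0.53×12.3 + 0.41×1.36) = 11.01/8.077 = 1.363 J/s.
Profitability of lavender spikes: 2.89/4.19 = 0.6897 J/s.
Since 0.6897 < R, time spent handling lavender spikes is better spent searching.

No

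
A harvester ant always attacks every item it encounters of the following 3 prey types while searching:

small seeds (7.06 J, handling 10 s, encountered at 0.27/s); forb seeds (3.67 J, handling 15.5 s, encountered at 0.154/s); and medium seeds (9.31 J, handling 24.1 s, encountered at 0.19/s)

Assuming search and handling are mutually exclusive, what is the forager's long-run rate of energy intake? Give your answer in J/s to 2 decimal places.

0.40 J/s

R = (0.27×7.06 + 0.154×3.67 + 0.19×9.31) / (1 + 0.27×10 + 0.154×15.5 + 0.19×24.1) = 4.24/10.67 = 0.3976 J/s.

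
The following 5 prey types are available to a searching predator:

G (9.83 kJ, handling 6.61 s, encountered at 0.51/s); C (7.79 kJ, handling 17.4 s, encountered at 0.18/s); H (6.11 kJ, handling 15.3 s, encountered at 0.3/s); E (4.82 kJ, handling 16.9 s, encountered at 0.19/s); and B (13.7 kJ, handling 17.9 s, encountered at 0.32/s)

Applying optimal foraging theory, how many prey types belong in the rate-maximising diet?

1

E/h in descending order: G 1.49, B 0.765, C 0.448, H 0.399, E 0.285 kJ/s. The optimal diet is the largest prefix of this list for which every included type satisfies E_i/h_i > R on the types above it.
Rate on top 1: 1.147. B: 0.765 < 1.147 → exclude; stop.
Optimal diet: G — 1 of 5 types.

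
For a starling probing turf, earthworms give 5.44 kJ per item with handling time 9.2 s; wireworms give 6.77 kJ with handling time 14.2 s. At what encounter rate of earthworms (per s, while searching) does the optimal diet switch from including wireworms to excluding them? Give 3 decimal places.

Drop wireworms once their profitability E₂/h₂ falls below the rate achievable on earthworms alone: E₂/h₂ = λE₁/(1 + λh₁).
Solve for λ: λE₁h₂ = E₂(1 + λh₁) → λ(E₁h₂ − E₂h₁) = E₂ → λ = E₂/(E₁h₂ − E₂h₁).
λ = 6.77/(5.44×14.2 − 6.77×9.2) = 6.77/14.96 = 0.4524 per s.

0.452 per s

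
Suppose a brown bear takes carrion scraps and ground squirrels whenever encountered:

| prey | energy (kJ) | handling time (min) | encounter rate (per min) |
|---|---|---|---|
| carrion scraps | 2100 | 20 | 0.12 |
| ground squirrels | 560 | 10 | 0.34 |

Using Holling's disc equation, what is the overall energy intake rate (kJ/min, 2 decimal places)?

R = (0.12×2100 + 0.34×560) / (1 + 0.12×20 + 0.34×10) = 442.4/6.8 = 65.06 kJ/min.

65.06 kJ/min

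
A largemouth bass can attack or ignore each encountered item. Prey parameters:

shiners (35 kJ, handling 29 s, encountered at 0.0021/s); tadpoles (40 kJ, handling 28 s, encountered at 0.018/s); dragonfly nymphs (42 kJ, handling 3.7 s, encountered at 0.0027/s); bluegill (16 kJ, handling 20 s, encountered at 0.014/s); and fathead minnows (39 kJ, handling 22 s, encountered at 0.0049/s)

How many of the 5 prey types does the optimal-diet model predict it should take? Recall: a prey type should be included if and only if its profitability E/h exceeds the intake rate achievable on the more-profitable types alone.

E/h in descending order: dragonfly nymphs 11.4, fathead minnows 1.77, tadpoles 1.43, shiners 1.21, bluegill 0.8 kJ/s. The optimal diet is the largest prefix of this list for which every included type satisfies E_i/h_i > R on the types above it.
Rate on top 1: 0.1123. fathead minnows: 1.77 > 0.1123 → include.
Rate on top 2: 0.2724. tadpoles: 1.43 > 0.2724 → include.
Rate on top 3: 0.6317. shiners: 1.21 > 0.6317 → include.
Rate on top 4: 0.6525. bluegill: 0.8 > 0.6525 → include.
Optimal diet: dragonfly nymphs, fathead minnows, tadpoles, shiners, bluegill — 5 of 5 types.

5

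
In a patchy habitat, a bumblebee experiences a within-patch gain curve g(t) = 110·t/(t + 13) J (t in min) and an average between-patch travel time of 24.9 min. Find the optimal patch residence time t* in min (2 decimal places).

17.99 min

Optimal t* satisfies g'(t*) = g(t*)/(T + t*).
g'(t) = 110·13/(t + 13)². Setting 110·13/(t+13)² = 110t/[(t+13)(24.9+t)] gives 13(24.9+t) = t(t+13), so t² = 13×24.9 = 323.7.
t* = √323.7 = 17.99 min.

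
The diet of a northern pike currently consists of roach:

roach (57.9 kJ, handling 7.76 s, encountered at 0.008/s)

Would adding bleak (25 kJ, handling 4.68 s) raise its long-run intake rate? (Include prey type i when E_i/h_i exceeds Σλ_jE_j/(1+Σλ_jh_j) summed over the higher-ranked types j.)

On roach alone, R = ΣλE/(1+Σλh) = 0.4632/1.062 = 0.4361 kJ/s.
Profitability of bleak: 25/4.68 = 5.342 kJ/s.
Since 5.342 > R, including bleak increases the long-run rate.

Yes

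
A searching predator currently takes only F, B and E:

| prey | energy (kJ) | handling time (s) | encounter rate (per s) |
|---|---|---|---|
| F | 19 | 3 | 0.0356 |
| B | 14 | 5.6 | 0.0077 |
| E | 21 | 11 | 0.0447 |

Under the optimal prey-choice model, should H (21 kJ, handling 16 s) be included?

Current rate: (0.0356×19 + 0.0077×14 + 0.0447×21)/(1 + 0.0356×3 + 0.0077×5.6 + 0.0447×11) = 1.05 kJ/s.
Profitability of H: 21/16 = 1.312 kJ/s.
Since 1.312 > R, including H increases the long-run rate.

Yes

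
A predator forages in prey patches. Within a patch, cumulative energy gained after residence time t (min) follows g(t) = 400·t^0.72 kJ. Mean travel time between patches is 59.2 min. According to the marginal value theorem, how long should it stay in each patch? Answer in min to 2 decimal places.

152.23 min

Optimal t* satisfies g'(t*) = g(t*)/(T + t*).
g'(t) = 0.72·400·t^-0.28. Setting 0.72·400·t^-0.28 = 400·t^0.72/(59.2+t) gives 0.72(59.2+t) = t, so 0.28·t = 0.72×59.2.
t* = 0.72×59.2/0.28 = 152.2 min.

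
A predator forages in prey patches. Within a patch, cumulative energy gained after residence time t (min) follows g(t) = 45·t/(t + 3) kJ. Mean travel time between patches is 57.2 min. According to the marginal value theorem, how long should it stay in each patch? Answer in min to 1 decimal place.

By the marginal value theorem, leave when the instantaneous gain rate g'(t) equals the habitat-wide average g(t)/(T + t).
g'(t) = 45·3/(t + 3)². Setting 45·3/(t+3)² = 45t/[(t+3)(57.2+t)] gives 3(57.2+t) = t(t+3), so t² = 3×57.2 = 171.6.
t* = √171.6 = 13.1 min.

13.1 min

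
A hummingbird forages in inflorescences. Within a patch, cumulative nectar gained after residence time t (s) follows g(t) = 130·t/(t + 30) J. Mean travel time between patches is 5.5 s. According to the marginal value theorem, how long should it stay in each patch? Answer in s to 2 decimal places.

12.85 s

By the marginal value theorem, leave when the instantaneous gain rate g'(t) equals the habitat-wide average g(t)/(T + t).
g'(t) = 130·30/(t + 30)². Setting 130·30/(t+30)² = 130t/[(t+30)(5.5+t)] gives 30(5.5+t) = t(t+30), so t² = 30×5.5 = 165.
t* = √165 = 12.85 s.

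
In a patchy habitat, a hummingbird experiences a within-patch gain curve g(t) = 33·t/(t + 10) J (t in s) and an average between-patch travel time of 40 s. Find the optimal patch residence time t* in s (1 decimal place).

By the marginal value theorem, leave when the instantaneous gain rate g'(t) equals the habitat-wide average g(t)/(T + t).
g'(t) = 33·10/(t + 10)². Setting 33·10/(t+10)² = 33t/[(t+10)(40+t)] gives 10(40+t) = t(t+10), so t² = 10×40 = 400.
t* = √400 = 20 s.

20.0 s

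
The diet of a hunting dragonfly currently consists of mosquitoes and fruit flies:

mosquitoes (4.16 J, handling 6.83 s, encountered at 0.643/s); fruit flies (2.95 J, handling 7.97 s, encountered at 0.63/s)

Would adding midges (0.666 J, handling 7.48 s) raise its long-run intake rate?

On mosquitoes and fruit flies alone, R = ΣλE/(1+Σλh) = 4.533/10.41 = 0.4354 J/s.
midges: E/h = 0.666/7.48 = 0.08904 J/s.
Since 0.08904 < R, time spent handling midges is better spent searching.

No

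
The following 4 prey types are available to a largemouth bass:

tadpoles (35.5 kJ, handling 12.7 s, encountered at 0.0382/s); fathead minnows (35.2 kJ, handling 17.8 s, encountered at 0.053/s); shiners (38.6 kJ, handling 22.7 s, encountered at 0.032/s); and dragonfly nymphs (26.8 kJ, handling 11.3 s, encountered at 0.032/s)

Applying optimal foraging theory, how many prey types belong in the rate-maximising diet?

Rank by E/h (kJ/s): tadpoles 2.8, dragonfly nymphs 2.37, fathead minnows 1.98, shiners 1.7. Include each in turn until the next type's E/h falls below the running intake rate.
Rate on top 1: 0.9131. dragonfly nymphs: 2.37 > 0.9131 → include.
Rate on top 2: 1.199. fathead minnows: 1.98 > 1.199 → include.
Rate on top 3: 1.462. shiners: 1.7 > 1.462 → include.
Optimal diet: tadpoles, dragonfly nymphs, fathead minnows, shiners — 4 of 4 types.

4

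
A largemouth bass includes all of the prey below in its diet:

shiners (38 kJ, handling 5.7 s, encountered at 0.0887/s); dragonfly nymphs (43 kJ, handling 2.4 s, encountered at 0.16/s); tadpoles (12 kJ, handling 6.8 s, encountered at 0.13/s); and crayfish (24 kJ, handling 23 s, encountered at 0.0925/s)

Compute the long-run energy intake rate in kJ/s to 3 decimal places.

2.863 kJ/s

R = (0.0887×38 + 0.16×43 + 0.13×12 + 0.0925×24) / (1 + 0.0887×5.7 + 0.16×2.4 + 0.13×6.8 + 0.0925×23) = 14.03/4.901 = 2.863 kJ/s.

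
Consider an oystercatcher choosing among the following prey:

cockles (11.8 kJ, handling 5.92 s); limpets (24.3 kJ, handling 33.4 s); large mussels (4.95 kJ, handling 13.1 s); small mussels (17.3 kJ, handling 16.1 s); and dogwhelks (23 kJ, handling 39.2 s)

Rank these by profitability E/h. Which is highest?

In descending order of E/h:
cockles: 11.8/5.92 = 1.99 kJ/s
small mussels: 17.3/16.1 = 1.07 kJ/s
limpets: 24.3/33.4 = 0.728 kJ/s
dogwhelks: 23/39.2 = 0.587 kJ/s
large mussels: 4.95/13.1 = 0.378 kJ/s

cockles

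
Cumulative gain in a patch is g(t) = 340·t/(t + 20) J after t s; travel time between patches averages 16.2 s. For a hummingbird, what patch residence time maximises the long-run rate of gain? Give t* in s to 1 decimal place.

18.0 s

By the marginal value theorem, leave when the instantaneous gain rate g'(t) equals the habitat-wide average g(t)/(T + t).
g'(t) = 340·20/(t + 20)². Setting 340·20/(t+20)² = 340t/[(t+20)(16.2+t)] gives 20(16.2+t) = t(t+20), so t² = 20×16.2 = 324.
t* = √324 = 18 s.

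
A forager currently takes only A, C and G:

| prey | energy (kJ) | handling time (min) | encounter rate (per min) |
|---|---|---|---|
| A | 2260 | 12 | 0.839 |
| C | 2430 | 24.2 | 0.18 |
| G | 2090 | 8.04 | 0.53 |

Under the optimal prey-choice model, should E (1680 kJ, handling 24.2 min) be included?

Intake rate on the current diet: R = (0.839×2260 + 0.18×2430 + 0.53×2090) / (1 + 0.839×12 + 0.18×24.2 + 0.53×8.04) = 3441/19.69 = 174.8 kJ/min.
E: E/h = 1680/24.2 = 69.42 kJ/min.
69.42 < 174.8, so adding E would lower the average — exclude it.

No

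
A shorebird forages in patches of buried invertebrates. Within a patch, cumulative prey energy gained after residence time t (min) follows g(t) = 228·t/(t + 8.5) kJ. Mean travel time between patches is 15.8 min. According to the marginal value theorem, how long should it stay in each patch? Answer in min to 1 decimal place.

Optimal t* satisfies g'(t*) = g(t*)/(T + t*).
g'(t) = 228·8.5/(t + 8.5)². Setting 228·8.5/(t+8.5)² = 228t/[(t+8.5)(15.8+t)] gives 8.5(15.8+t) = t(t+8.5), so t² = 8.5×15.8 = 134.3.
t* = √134.3 = 11.59 min.

11.6 min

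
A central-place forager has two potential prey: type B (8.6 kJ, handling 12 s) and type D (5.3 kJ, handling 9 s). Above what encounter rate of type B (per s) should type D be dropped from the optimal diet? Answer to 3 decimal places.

The zero-one rule: include type D iff E₂/h₂ > λE₁/(1+λh₁). Equality gives the switch point.
λE₁h₂ = E₂ + λE₂h₁ ⇒ λ = E₂/(E₁h₂ − E₂h₁) = 5.3/(77.4 − 63.6) = 0.3841 per s.

0.384 per s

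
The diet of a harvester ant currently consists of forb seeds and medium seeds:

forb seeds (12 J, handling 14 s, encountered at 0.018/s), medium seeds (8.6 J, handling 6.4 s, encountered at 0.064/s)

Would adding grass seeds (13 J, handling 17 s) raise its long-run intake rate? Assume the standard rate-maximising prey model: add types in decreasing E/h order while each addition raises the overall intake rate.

Yes

Intake rate on the current diet: R = (0.018×12 + 0.064×8.6) / (1 + 0.018×14 + 0.064×6.4) = 0.7664/1.662 = 0.4612 J/s.
grass seeds: E/h = 13/17 = 0.7647 J/s.
Since 0.7647 > R, including grass seeds increases the long-run rate.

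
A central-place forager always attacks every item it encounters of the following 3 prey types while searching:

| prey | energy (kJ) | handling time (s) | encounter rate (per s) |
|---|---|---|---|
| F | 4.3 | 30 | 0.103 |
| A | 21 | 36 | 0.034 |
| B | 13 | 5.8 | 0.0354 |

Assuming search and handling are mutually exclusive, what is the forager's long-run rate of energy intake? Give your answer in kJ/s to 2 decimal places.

0.29 kJ/s

R = (0.103×4.3 + 0.034×21 + 0.0354×13) / (1 + 0.103×30 + 0.034×36 + 0.0354×5.8) = 1.617/5.519 = 0.293 kJ/s.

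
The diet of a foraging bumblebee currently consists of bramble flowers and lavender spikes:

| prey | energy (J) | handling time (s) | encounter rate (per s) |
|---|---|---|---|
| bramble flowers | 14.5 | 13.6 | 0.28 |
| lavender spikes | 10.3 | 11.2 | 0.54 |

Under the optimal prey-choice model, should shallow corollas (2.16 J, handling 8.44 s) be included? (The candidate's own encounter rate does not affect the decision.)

Current rate: (0.28×14.5 + 0.54×10.3)/(1 + 0.28×13.6 + 0.54×11.2) = 0.8863 J/s.
shallow corollas: E/h = 2.16/8.44 = 0.2559 J/s.
Since 0.2559 < R, time spent handling shallow corollas is better spent searching.

No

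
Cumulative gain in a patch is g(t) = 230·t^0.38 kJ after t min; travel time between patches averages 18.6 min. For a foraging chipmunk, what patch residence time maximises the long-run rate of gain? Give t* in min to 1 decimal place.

By the marginal value theorem, leave when the instantaneous gain rate g'(t) equals the habitat-wide average g(t)/(T + t).
g'(t) = 0.38·230·t^-0.62. Setting 0.38·230·t^-0.62 = 230·t^0.38/(18.6+t) gives 0.38(18.6+t) = t, so 0.62·t = 0.38×18.6.
t* = 0.38×18.6/0.62 = 11.4 min.

11.4 min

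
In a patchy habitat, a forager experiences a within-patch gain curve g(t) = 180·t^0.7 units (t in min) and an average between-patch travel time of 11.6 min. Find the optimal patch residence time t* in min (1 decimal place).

By the marginal value theorem, leave when the instantaneous gain rate g'(t) equals the habitat-wide average g(t)/(T + t).
g'(t) = 0.7·180·t^-0.3. Setting 0.7·180·t^-0.3 = 180·t^0.7/(11.6+t) gives 0.7(11.6+t) = t, so 0.30·t = 0.7×11.6.
t* = 0.7×11.6/0.30 = 27.07 min.

27.1 min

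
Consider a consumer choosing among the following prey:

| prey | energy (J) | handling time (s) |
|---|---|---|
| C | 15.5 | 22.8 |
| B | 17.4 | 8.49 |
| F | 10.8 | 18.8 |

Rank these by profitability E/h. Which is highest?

B

In descending order of E/h:
B: 17.4/8.49 = 2.05 J/s
C: 15.5/22.8 = 0.68 J/s
F: 10.8/18.8 = 0.574 J/s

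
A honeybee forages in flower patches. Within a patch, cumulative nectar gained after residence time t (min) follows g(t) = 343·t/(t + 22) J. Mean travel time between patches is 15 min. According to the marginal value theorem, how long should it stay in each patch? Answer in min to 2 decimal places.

18.17 min

Optimal t* satisfies g'(t*) = g(t*)/(T + t*).
g'(t) = 343·22/(t + 22)². Setting 343·22/(t+22)² = 343t/[(t+22)(15+t)] gives 22(15+t) = t(t+22), so t² = 22×15 = 330.
t* = √330 = 18.17 min.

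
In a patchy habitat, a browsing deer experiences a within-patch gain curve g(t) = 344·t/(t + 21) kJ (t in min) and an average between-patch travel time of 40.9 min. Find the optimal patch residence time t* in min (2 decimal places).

By the marginal value theorem, leave when the instantaneous gain rate g'(t) equals the habitat-wide average g(t)/(T + t).
g'(t) = 344·21/(t + 21)². Setting 344·21/(t+21)² = 344t/[(t+21)(40.9+t)] gives 21(40.9+t) = t(t+21), so t² = 21×40.9 = 858.9.
t* = √858.9 = 29.31 min.

29.31 min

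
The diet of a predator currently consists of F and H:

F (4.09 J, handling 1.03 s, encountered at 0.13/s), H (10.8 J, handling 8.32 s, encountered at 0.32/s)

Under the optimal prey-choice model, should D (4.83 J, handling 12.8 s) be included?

No

Intake rate on the current diet: R = (0.13×4.09 + 0.32×10.8) / (1 + 0.13×1.03 + 0.32×8.32) = 3.988/3.796 = 1.05 J/s.
Profitability of D: 4.83/12.8 = 0.3773 J/s.
Since 0.3773 < R, time spent handling D is better spent searching.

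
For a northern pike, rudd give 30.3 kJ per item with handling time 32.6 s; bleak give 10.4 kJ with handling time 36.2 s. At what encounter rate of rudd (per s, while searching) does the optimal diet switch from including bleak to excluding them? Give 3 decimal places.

0.014 per s

Drop bleak once their profitability E₂/h₂ falls below the rate achievable on rudd alone: E₂/h₂ = λE₁/(1 + λh₁).
Solve for λ: λE₁h₂ = E₂(1 + λh₁) → λ(E₁h₂ − E₂h₁) = E₂ → λ = E₂/(E₁h₂ − E₂h₁).
λ = 10.4/(30.3×36.2 − 10.4×32.6) = 10.4/757.8 = 0.01372 per s.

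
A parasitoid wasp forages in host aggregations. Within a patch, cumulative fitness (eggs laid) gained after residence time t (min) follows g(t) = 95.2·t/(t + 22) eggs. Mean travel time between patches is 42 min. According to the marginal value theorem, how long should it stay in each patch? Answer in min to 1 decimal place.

30.4 min

Maximise g(t)/(T+t): set derivative to zero → g'(t)(T+t) = g(t).
g'(t) = 95.2·22/(t + 22)². Setting 95.2·22/(t+22)² = 95.2t/[(t+22)(42+t)] gives 22(42+t) = t(t+22), so t² = 22×42 = 924.
t* = √924 = 30.4 min.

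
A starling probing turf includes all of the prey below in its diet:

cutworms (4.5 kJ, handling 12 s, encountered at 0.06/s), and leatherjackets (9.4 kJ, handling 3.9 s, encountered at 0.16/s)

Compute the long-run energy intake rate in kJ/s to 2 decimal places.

Energy encountered per unit search time: 0.06×4.5 + 0.16×9.4 = 1.774 kJ/s.
Handling time per unit search time: 0.06×12 + 0.16×3.9 = 1.344.
Rate = 1.774/(1 + 1.344) = 0.7568 kJ/s.

0.76 kJ/s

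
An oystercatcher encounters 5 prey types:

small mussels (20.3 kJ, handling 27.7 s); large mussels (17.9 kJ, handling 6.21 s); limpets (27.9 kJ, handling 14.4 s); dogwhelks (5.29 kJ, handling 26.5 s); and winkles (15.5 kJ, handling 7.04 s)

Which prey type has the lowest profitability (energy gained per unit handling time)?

dogwhelks

In descending order of E/h:
large mussels: 17.9/6.21 = 2.88 kJ/s
winkles: 15.5/7.04 = 2.2 kJ/s
limpets: 27.9/14.4 = 1.94 kJ/s
small mussels: 20.3/27.7 = 0.733 kJ/s
dogwhelks: 5.29/26.5 = 0.2 kJ/s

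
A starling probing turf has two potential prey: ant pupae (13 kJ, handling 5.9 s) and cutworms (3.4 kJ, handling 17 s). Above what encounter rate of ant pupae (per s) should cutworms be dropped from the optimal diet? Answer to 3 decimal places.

Drop cutworms once their profitability E₂/h₂ falls below the rate achievable on ant pupae alone: E₂/h₂ = λE₁/(1 + λh₁).
Solve for λ: λE₁h₂ = E₂(1 + λh₁) → λ(E₁h₂ − E₂h₁) = E₂ → λ = E₂/(E₁h₂ − E₂h₁).
λ = 3.4/(13×17 − 3.4×5.9) = 3.4/200.9 = 0.01692 per s.

0.017 per s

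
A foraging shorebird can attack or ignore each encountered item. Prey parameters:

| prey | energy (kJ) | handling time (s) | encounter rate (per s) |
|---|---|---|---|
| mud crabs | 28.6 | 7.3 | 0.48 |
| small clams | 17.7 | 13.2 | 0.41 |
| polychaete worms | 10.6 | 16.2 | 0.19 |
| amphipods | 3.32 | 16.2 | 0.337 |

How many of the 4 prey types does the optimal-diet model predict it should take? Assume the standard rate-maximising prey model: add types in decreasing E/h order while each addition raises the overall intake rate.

1

Profitabilities (E/h, kJ/s): mud crabs 3.92, small clams 1.34, polychaete worms 0.654, amphipods 0.205. Add prey in this order while the next type's profitability exceeds the intake rate on those already taken.
Rate on top 1: 3.048. small clams: 1.34 < 3.048 → exclude; stop.
Optimal diet: mud crabs — 1 of 4 types.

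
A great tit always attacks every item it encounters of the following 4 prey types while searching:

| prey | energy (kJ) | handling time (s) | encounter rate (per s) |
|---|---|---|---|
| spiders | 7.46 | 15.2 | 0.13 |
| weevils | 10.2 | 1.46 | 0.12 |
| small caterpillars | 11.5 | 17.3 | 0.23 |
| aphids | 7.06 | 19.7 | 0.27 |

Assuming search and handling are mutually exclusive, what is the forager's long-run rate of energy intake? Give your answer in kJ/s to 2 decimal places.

Energy encountered per unit search time: 0.13×7.46 + 0.12×10.2 + 0.23×11.5 + 0.27×7.06 = 6.745 kJ/s.
Handling time per unit search time: 0.13×15.2 + 0.12×1.46 + 0.23×17.3 + 0.27×19.7 = 11.45.
Rate = 6.745/(1 + 11.45) = 0.5418 kJ/s.

0.54 kJ/s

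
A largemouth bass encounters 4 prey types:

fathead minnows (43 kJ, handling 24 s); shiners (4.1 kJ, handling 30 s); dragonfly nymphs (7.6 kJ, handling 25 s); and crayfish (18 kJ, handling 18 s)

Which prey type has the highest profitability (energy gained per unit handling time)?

In descending order of E/h:
fathead minnows: 43/24 = 1.79 kJ/s
crayfish: 18/18 = 1 kJ/s
dragonfly nymphs: 7.6/25 = 0.304 kJ/s
shiners: 4.1/30 = 0.137 kJ/s

fathead minnows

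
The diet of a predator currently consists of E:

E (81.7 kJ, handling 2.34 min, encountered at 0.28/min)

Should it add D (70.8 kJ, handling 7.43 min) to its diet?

On E alone, R = ΣλE/(1+Σλh) = 22.88/1.655 = 13.82 kJ/min.
Profitability of D: 70.8/7.43 = 9.529 kJ/min.
9.529 < 13.82, so adding D would lower the average — exclude it.

No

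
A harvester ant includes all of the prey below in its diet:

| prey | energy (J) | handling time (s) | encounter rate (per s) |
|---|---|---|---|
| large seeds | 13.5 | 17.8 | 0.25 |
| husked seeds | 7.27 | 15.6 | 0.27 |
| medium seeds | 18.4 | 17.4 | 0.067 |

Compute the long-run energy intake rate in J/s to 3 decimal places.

R = (0.25×13.5 + 0.27×7.27 + 0.067×18.4) / (1 + 0.25×17.8 + 0.27×15.6 + 0.067×17.4) = 6.571/10.83 = 0.6068 J/s.

0.607 J/s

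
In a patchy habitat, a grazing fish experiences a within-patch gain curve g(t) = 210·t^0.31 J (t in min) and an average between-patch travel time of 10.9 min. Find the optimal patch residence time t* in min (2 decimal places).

Optimal t* satisfies g'(t*) = g(t*)/(T + t*).
g'(t) = 0.31·210·t^-0.69. Setting 0.31·210·t^-0.69 = 210·t^0.31/(10.9+t) gives 0.31(10.9+t) = t, so 0.69·t = 0.31×10.9.
t* = 0.31×10.9/0.69 = 4.897 min.

4.90 min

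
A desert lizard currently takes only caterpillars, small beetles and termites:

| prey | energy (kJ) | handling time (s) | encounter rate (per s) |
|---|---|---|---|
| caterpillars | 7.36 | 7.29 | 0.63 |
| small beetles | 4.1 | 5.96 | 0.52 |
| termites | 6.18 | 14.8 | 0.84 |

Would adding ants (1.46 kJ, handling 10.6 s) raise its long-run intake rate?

On caterpillars, small beetles and termites alone, R = ΣλE/(1+Σλh) = 11.96/21.12 = 0.5662 kJ/s.
Profitability of ants: 1.46/10.6 = 0.1377 kJ/s.
0.1377 < 0.5662, so adding ants would lower the average — exclude it.

No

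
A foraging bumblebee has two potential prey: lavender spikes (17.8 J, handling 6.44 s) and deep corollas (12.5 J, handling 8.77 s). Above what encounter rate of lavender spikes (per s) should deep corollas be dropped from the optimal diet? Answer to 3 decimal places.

Drop deep corollas once their profitability E₂/h₂ falls below the rate achievable on lavender spikes alone: E₂/h₂ = λE₁/(1 + λh₁).
Solve for λ: λE₁h₂ = E₂(1 + λh₁) → λ(E₁h₂ − E₂h₁) = E₂ → λ = E₂/(E₁h₂ − E₂h₁).
λ = 12.5/(17.8×8.77 − 12.5×6.44) = 12.5/75.61 = 0.1653 per s.

0.165 per s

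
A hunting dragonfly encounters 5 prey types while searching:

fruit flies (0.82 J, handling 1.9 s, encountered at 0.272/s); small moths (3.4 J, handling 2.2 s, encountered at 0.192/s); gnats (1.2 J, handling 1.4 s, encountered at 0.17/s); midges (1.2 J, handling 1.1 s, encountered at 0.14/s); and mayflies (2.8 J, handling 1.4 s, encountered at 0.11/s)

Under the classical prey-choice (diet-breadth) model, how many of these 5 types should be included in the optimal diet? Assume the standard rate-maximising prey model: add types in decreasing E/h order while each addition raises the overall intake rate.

Profitabilities (E/h, J/s): mayflies 2, small moths 1.55, midges 1.09, gnats 0.857, fruit flies 0.432. Add prey in this order while the next type's profitability exceeds the intake rate on those already taken.
Rate on top 1: 0.2669. small moths: 1.55 > 0.2669 → include.
Rate on top 2: 0.6095. midges: 1.09 > 0.6095 → include.
Rate on top 3: 0.6523. gnats: 0.857 > 0.6523 → include.
Rate on top 4: 0.6771. fruit flies: 0.432 < 0.6771 → exclude; stop.
Optimal diet: mayflies, small moths, midges, gnats — 4 of 5 types.

4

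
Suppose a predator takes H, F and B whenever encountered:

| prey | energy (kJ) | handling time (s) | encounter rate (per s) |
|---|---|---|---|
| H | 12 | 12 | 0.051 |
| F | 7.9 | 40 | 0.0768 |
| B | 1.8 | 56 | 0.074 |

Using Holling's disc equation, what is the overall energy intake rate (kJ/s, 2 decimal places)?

R = (0.051×12 + 0.0768×7.9 + 0.074×1.8) / (1 + 0.051×12 + 0.0768×40 + 0.074×56) = 1.352/8.828 = 0.1531 kJ/s.

0.15 kJ/s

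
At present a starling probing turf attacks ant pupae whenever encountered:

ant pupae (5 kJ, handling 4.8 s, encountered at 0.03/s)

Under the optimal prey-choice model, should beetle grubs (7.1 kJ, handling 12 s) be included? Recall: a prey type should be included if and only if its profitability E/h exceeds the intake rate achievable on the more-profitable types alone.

On ant pupae alone, R = ΣλE/(1+Σλh) = 0.15/1.144 = 0.1311 kJ/s.
beetle grubs: E/h = 7.1/12 = 0.5917 kJ/s.
Since 0.5917 > R, including beetle grubs increases the long-run rate.

Yes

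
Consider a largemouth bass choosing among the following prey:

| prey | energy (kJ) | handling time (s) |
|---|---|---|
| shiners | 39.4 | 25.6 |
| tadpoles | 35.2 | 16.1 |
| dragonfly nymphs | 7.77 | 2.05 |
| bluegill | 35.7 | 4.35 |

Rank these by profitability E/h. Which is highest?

In descending order of E/h:
bluegill: 35.7/4.35 = 8.21 kJ/s
dragonfly nymphs: 7.77/2.05 = 3.79 kJ/s
tadpoles: 35.2/16.1 = 2.19 kJ/s
shiners: 39.4/25.6 = 1.54 kJ/s

bluegill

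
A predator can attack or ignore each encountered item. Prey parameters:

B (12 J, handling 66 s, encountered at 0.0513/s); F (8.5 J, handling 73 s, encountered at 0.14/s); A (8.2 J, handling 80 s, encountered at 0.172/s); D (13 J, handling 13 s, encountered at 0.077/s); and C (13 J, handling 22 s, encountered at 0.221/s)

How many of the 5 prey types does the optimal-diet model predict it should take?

E/h in descending order: D 1, C 0.591, B 0.182, F 0.116, A 0.102 J/s. The optimal diet is the largest prefix of this list for which every included type satisfies E_i/h_i > R on the types above it.
Rate on top 1: 0.5002. C: 0.591 > 0.5002 → include.
Rate on top 2: 0.5645. B: 0.182 < 0.5645 → exclude; stop.
Optimal diet: D, C — 2 of 5 types.

2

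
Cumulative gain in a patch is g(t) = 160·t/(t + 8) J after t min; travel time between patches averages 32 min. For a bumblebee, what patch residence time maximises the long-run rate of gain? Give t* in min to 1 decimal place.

By the marginal value theorem, leave when the instantaneous gain rate g'(t) equals the habitat-wide average g(t)/(T + t).
g'(t) = 160·8/(t + 8)². Setting 160·8/(t+8)² = 160t/[(t+8)(32+t)] gives 8(32+t) = t(t+8), so t² = 8×32 = 256.
t* = √256 = 16 min.

16.0 min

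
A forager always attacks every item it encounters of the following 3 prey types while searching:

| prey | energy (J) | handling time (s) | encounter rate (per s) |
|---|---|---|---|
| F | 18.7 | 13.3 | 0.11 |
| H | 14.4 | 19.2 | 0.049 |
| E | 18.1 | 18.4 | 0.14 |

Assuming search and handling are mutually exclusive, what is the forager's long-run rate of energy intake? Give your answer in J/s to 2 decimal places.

0.89 J/s

R = Σλ_iE_i / (1 + Σλ_ih_i)
Numerator: 0.11×18.7 + 0.049×14.4 + 0.14×18.1 = 5.297
Denominator: 1 + 0.11×13.3 + 0.049×19.2 + 0.14×18.4 = 5.98
R = 5.297/5.98 = 0.8857 J/s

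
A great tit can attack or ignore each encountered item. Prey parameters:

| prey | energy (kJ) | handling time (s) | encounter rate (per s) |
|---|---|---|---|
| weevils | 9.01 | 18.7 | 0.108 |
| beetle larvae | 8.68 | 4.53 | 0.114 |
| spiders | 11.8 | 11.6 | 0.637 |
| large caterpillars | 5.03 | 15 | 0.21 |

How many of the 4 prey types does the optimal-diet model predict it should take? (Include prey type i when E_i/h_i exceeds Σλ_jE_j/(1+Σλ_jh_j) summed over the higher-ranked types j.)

2

E/h in descending order: beetle larvae 1.92, spiders 1.02, weevils 0.482, large caterpillars 0.335 kJ/s. The optimal diet is the largest prefix of this list for which every included type satisfies E_i/h_i > R on the types above it.
Rate on top 1: 0.6525. spiders: 1.02 > 0.6525 → include.
Rate on top 2: 0.9551. weevils: 0.482 < 0.9551 → exclude; stop.
Optimal diet: beetle larvae, spiders — 2 of 4 types.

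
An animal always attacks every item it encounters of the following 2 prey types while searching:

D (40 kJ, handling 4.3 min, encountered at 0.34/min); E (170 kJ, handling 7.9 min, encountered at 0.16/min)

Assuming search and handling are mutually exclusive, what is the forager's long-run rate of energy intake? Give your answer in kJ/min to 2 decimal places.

10.95 kJ/min

Energy encountered per unit search time: 0.34×40 + 0.16×170 = 40.8 kJ/min.
Handling time per unit search time: 0.34×4.3 + 0.16×7.9 = 2.726.
Rate = 40.8/(1 + 2.726) = 10.95 kJ/min.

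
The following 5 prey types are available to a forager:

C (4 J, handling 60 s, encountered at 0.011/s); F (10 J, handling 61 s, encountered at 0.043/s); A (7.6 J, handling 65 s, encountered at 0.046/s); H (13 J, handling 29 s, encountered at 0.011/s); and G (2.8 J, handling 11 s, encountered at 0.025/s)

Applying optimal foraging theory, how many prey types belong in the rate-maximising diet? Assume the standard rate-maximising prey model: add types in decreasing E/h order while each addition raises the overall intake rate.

3

E/h in descending order: H 0.448, G 0.255, F 0.164, A 0.117, C 0.0667 J/s. The optimal diet is the largest prefix of this list for which every included type satisfies E_i/h_i > R on the types above it.
Rate on top 1: 0.1084. G: 0.255 > 0.1084 → include.
Rate on top 2: 0.1336. F: 0.164 > 0.1336 → include.
Rate on top 3: 0.1525. A: 0.117 < 0.1525 → exclude; stop.
Optimal diet: H, G, F — 3 of 5 types.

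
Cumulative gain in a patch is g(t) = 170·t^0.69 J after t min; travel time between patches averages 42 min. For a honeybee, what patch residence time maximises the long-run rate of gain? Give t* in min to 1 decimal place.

93.5 min

Optimal t* satisfies g'(t*) = g(t*)/(T + t*).
g'(t) = 0.69·170·t^-0.31. Setting 0.69·170·t^-0.31 = 170·t^0.69/(42+t) gives 0.69(42+t) = t, so 0.31·t = 0.69×42.
t* = 0.69×42/0.31 = 93.48 min.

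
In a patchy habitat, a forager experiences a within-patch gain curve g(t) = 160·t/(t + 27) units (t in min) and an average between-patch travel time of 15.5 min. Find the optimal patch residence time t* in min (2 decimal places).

20.46 min

Optimal t* satisfies g'(t*) = g(t*)/(T + t*).
g'(t) = 160·27/(t + 27)². Setting 160·27/(t+27)² = 160t/[(t+27)(15.5+t)] gives 27(15.5+t) = t(t+27), so t² = 27×15.5 = 418.5.
t* = √418.5 = 20.46 min.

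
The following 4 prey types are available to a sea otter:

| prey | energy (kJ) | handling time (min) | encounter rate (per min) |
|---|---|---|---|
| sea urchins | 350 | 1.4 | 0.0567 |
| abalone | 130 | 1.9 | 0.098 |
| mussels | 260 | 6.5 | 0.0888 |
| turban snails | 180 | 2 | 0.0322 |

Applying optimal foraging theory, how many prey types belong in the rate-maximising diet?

4

Rank by E/h (kJ/min): sea urchins 250, turban snails 90, abalone 68.4, mussels 40. Include each in turn until the next type's E/h falls below the running intake rate.
Rate on top 1: 18.39. turban snails: 90 > 18.39 → include.
Rate on top 2: 22.42. abalone: 68.4 > 22.42 → include.
Rate on top 3: 28.86. mussels: 40 > 28.86 → include.
Optimal diet: sea urchins, turban snails, abalone, mussels — 4 of 4 types.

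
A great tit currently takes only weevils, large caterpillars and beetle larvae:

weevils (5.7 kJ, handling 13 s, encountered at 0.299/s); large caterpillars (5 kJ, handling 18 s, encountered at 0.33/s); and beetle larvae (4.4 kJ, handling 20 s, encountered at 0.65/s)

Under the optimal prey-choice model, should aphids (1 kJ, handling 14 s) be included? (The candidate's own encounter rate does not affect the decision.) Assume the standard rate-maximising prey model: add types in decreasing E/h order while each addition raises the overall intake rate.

Current rate: (0.299×5.7 + 0.33×5 + 0.65×4.4)/(1 + 0.299×13 + 0.33×18 + 0.65×20) = 0.2608 kJ/s.
Profitability of aphids: 1/14 = 0.07143 kJ/s.
Since 0.07143 < R, time spent handling aphids is better spent searching.

No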